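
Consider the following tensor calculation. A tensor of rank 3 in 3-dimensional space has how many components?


The number of components of a rank-r tensor in d dimensions is d^r.
Here d = 3 and r = 3.
3^3 = 27

27


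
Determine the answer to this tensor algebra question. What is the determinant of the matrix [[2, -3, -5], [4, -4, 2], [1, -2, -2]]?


Expanding along the first row, det(A) = a11*M_11 - a12*M_12 + a13*M_13, where M_1j is the (1,j) minor.
Minor M_11 = -4*-2 - 2*-2 = 12
Minor M_12 = 4*-2 - 2*1 = -10
Minor M_13 = 4*-2 - -4*1 = -4
det = 2*(12) - -3*(-10) + -5*(-4)
    = 24 - 30 + 20
    = 14

14


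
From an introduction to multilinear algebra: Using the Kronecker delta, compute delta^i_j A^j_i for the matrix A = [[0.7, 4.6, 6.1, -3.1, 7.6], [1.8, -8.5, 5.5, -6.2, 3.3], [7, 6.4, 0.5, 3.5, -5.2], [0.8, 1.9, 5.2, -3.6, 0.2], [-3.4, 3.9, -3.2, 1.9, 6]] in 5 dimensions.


The contraction (trace) of a rank-2 tensor is the sum of its diagonal elements.
Diagonal entries: A[1,1] = 0.7, A[2,2] = -8.5, A[3,3] = 0.5, A[4,4] = -3.6, A[5,5] = 6
Tr(A) = 0.7 + -8.5 + 0.5 + -3.6 + 6 = -4.9

-4.9


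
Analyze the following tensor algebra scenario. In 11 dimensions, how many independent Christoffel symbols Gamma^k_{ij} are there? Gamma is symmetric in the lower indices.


Christoffel symbols Gamma^k_{ij} are symmetric in i,j, so there are d * d(d+1)/2 independent symbols.
d = 11
d(d+1)/2 = 11 * 12 / 2 = 66
Total = 11 * 66 = 726

726


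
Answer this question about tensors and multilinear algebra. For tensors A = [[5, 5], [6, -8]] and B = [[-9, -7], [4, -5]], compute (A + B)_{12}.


Tensor addition is component-wise: (A + B)_{ij} = A_{ij} + B_{ij}.
A_{12} = 5
B_{12} = -7
(A + B)_{12} = 5 + -7 = -2

-2


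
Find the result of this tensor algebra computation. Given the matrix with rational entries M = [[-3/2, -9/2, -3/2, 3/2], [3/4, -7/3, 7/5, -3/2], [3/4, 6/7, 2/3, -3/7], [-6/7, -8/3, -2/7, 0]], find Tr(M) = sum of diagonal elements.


The trace is the sum of diagonal entries.
Diagonal: M[1,1] = -3/2, M[2,2] = -7/3, M[3,3] = 2/3, M[4,4] = 0
Tr(M) = -3/2 + -7/3 + 2/3 + 0
Computing step by step:
After adding M[1,1]: -3/2
After adding M[2,2]: -23/6
After adding M[3,3]: -19/6
After adding M[4,4]: -19/6
Tr(M) = -19/6

-19/6


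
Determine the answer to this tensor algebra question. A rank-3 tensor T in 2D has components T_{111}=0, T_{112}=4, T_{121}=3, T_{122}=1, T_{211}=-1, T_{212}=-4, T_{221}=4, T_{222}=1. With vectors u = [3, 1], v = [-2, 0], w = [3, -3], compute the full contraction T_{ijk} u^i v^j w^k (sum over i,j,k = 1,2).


S = sum over i,j,k of T_{ijk} u_i v_j w_k. Expanding all 8 terms:
T_{111}*u_1*v_1*w_1 = 0*3*-2*3 = 0  (running total: 0)
T_{112}*u_1*v_1*w_2 = 4*3*-2*-3 = 72  (running total: 72)
T_{121}*u_1*v_2*w_1 = 3*3*0*3 = 0  (running total: 72)
T_{122}*u_1*v_2*w_2 = 1*3*0*-3 = 0  (running total: 72)
T_{211}*u_2*v_1*w_1 = -1*1*-2*3 = 6  (running total: 78)
T_{212}*u_2*v_1*w_2 = -4*1*-2*-3 = -24  (running total: 54)
T_{221}*u_2*v_2*w_1 = 4*1*0*3 = 0  (running total: 54)
T_{222}*u_2*v_2*w_2 = 1*1*0*-3 = 0  (running total: 54)
S = 54

54


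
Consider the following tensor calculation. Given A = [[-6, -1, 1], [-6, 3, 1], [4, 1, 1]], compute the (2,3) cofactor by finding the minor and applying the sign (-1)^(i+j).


To find cofactor C_{23}, delete row 2 and column 3.
The resulting 2x2 submatrix is: [[-6, -1], [4, 1]]
Minor M_{23} = -6*1 - -1*4
  = -6 - -4 = -2
Sign = (-1)^(2+3) = (-1)^5 = -1
Cofactor C_{23} = -1 * -2 = 2

2


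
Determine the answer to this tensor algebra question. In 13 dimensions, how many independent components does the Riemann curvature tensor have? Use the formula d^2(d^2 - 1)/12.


The Riemann tensor in d dimensions has d^2(d^2 - 1)/12 independent components.
d = 13, so d^2 = 169
d^2 - 1 = 168
d^2(d^2 - 1) = 169 * 168 = 28392
Divide by 12: 28392 / 12 = 2366

2366


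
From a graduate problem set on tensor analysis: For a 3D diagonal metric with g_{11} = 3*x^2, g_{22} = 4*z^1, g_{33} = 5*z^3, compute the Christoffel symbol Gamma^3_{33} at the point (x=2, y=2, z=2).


For a diagonal metric, Gamma^k_{ij} = (1/2) g^{kk} (dg_{ik}/dx_j + dg_{jk}/dx_i - dg_{ij}/dx_k).
The metric is diagonal, so g_{ab} = 0 for a != b.
At the given point: g_{11} = 12, g_{22} = 8, g_{33} = 40
g^{33} = 1/40
dg_{33}/dx_3 = dg_{33}/dx_3 = 60
dg_{33}/dx_3 = dg_{33}/dx_3 = 60
dg_{33}/dx_3 = dg_{33}/dx_3 = 60
Numerator = 60 + 60 - 60 = 60
Gamma^3_{33} = 60 / (2 * 40) = 3/4

3/4


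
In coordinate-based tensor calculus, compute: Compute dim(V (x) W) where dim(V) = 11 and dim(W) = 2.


The dimension of a tensor product is the product of dimensions.
dim(V) = 11, dim(W) = 2
dim(V (x) W) = 11 * 2 = 22

22


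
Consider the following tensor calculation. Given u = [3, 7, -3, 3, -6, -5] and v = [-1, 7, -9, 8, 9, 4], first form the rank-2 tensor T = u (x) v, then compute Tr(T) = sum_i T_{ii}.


The outer product gives T_{ij} = u_i v_j.
The trace (contraction) is Tr(T) = sum_i T_{ii} = sum_i u_i v_i.
Diagonal entries:
T_{11} = u_1 * v_1 = 3 * -1 = -3
T_{22} = u_2 * v_2 = 7 * 7 = 49
T_{33} = u_3 * v_3 = -3 * -9 = 27
T_{44} = u_4 * v_4 = 3 * 8 = 24
T_{55} = u_5 * v_5 = -6 * 9 = -54
T_{66} = u_6 * v_6 = -5 * 4 = -20
Tr(T) = -3 + 49 + 27 + 24 + -54 + -20 = 23

23


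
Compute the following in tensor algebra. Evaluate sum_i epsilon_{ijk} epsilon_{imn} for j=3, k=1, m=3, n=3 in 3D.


Using the identity: epsilon_{ijk} epsilon_{imn} = delta_{jm} delta_{kn} - delta_{jn} delta_{km}.
delta_{33} = 1
delta_{13} = 0
delta_{33} = 1
delta_{13} = 0
Result = 1 * 0 - 1 * 0 = 0 - 0 = 0

0


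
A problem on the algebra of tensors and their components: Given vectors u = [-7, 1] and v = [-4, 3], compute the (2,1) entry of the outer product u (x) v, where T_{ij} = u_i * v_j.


The outer product entry T_{ij} = u_i * v_j.
We need i=2, j=1.
u_2 = 1, v_1 = -4
T_{2,1} = 1 * -4 = -4

-4


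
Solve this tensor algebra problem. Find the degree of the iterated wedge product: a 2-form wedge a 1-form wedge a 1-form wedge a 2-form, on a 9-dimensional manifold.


The degree of a wedge product is the sum of the degrees of the individual forms.
Degrees: 2, 1, 1, 2
Total degree = 2 + 1 + 1 + 2 = 6

6


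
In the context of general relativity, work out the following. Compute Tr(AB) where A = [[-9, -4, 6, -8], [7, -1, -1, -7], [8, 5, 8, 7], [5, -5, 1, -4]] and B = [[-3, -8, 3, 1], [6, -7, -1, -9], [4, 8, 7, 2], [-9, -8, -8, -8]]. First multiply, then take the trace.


Tr(AB) = sum_i (AB)_{ii} where (AB)_{ii} = sum_k A_{ik} B_{ki}.
(AB)_{11} = -9*-3 + -4*6 + 6*4 + -8*-9 = 99
(AB)_{22} = 7*-8 + -1*-7 + -1*8 + -7*-8 = -1
(AB)_{33} = 8*3 + 5*-1 + 8*7 + 7*-8 = 19
(AB)_{44} = 5*1 + -5*-9 + 1*2 + -4*-8 = 84
Tr(AB) = 99 + -1 + 19 + 84 = 201

201


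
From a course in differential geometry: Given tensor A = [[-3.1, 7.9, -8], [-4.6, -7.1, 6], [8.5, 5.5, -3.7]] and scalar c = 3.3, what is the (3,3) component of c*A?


Scalar multiplication: (cA)_{ij} = c * A_{ij}.
c = 3.3
A_{33} = -3.7
(cA)_{33} = 3.3 * -3.7 = -12.21

-12.21


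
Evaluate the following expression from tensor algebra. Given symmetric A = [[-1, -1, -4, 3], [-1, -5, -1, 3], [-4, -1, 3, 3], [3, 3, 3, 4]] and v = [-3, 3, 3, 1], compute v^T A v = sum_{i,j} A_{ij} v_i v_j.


First compute Av:
(Av)_1 = -1*-3 + -1*3 + -4*3 + 3*1 = -9
(Av)_2 = -1*-3 + -5*3 + -1*3 + 3*1 = -12
(Av)_3 = -4*-3 + -1*3 + 3*3 + 3*1 = 21
(Av)_4 = 3*-3 + 3*3 + 3*3 + 4*1 = 13
Av = [-9, -12, 21, 13]
Then v^T (Av) = -3*-9 + 3*-12 + 3*21 + 1*13
= 27 + -36 + 63 + 13 = 67

67


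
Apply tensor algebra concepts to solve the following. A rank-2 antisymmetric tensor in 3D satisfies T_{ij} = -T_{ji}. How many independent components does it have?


An antisymmetric rank-2 tensor satisfies A_{ij} = -A_{ji}, so diagonal entries are zero.
The independent components are the upper-triangular entries: C(n, 2) = n(n-1)/2.
n = 3
C(3, 2) = 3 * 2 / 2 = 6 / 2 = 3

3


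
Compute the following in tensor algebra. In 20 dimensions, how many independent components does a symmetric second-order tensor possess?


A symmetric rank-2 tensor in d dimensions has d(d+1)/2 independent components.
d = 20
d(d+1)/2 = 20 * 21 / 2 = 420 / 2 = 210

210


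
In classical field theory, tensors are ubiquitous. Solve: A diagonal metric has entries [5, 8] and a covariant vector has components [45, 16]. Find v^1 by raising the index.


To raise an index with a diagonal metric: v^i = v_i / g_{ii}.
For index 1: v_1 = 45, g_{11} = 5
v^1 = 45 / 5 = 9

9


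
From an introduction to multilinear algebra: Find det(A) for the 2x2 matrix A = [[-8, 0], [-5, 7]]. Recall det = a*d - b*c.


For a 2x2 matrix [[a, b], [c, d]], det = a*d - b*c.
a = -8, b = 0, c = -5, d = 7
a*d = -8 * 7 = -56
b*c = 0 * -5 = 0
det = -56 - 0 = -56

-56


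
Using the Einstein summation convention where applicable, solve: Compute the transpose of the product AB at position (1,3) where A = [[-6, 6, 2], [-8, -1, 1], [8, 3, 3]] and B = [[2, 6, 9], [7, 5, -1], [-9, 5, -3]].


(AB)^T_{ij} = (AB)_{ji} = sum_k A_{jk} B_{ki}.
For i=1, j=3 we need (AB)_{31}:
A_{31} * B_{11} = 8 * 2 = 16
A_{32} * B_{21} = 3 * 7 = 21
A_{33} * B_{31} = 3 * -9 = -27
Sum = 16 + 21 + -27 = 10

10


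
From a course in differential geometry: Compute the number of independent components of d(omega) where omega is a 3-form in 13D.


The exterior derivative of a p-form is a (p+1)-form.
Its number of independent components is C(n, p+1).
n = 13, p+1 = 4
C(13, 4) = 715

715


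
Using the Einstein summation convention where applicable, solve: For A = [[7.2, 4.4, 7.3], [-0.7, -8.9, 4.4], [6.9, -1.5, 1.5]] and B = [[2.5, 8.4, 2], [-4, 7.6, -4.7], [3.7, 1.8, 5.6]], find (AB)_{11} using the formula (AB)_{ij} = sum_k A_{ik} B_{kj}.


(AB)_{ij} = sum_k A_{ik} B_{kj}.
For i=1, j=1:
A_{11} * B_{11} = 7.2 * 2.5 = 18
A_{12} * B_{21} = 4.4 * -4 = -17.6
A_{13} * B_{31} = 7.3 * 3.7 = 27.01
Sum = 18 + -17.6 + 27.01 = 27.41

27.41


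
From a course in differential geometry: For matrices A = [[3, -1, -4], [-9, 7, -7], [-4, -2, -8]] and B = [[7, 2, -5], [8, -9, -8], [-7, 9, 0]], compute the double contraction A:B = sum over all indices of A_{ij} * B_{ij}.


A:B = sum over all i,j of A_{ij} * B_{ij}.
Row 1: 3*7=21, -1*2=-2, -4*-5=20 => row sum = 39
Row 2: -9*8=-72, 7*-9=-63, -7*-8=56 => row sum = -79
Row 3: -4*-7=28, -2*9=-18, -8*0=0 => row sum = 10
Total = 39 + -79 + 10 = -30

-30


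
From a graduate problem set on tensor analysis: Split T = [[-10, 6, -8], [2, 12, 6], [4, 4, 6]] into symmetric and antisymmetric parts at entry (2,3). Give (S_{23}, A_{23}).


T_{23} = 6
T_{32} = 4
S_{23} = (6 + 4)/2 = 10/2 = 5
A_{23} = (6 - 4)/2 = 2/2 = 1
Check: S + A = 5 + 1 = 6 = T_{23}.

(5, 1)


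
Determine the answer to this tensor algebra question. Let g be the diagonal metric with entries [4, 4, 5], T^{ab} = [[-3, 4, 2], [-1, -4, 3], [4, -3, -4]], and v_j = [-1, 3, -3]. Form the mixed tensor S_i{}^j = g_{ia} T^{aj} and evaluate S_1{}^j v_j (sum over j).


Step 1: lower the first index. For a diagonal metric, g_{ia} T^{aj} = g_{ii} T^{ij} (no sum on i).
g_{11} = 4
S_1{}^1 = 4 * T^{11} = 4 * -3 = -12
S_1{}^2 = 4 * T^{12} = 4 * 4 = 16
S_1{}^3 = 4 * T^{13} = 4 * 2 = 8
Step 2: contract S_1{}^j with v_j.
S_1{}^1 * v_1 = -12 * -1 = 12
S_1{}^2 * v_2 = 16 * 3 = 48
S_1{}^3 * v_3 = 8 * -3 = -24
Result = 12 + 48 + -24 = 36

36


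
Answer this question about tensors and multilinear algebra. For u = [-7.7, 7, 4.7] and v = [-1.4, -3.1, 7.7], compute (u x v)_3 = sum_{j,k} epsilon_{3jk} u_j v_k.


(u x v)_3 = sum_{j,k} epsilon_{3jk} u_j v_k. Only permutations of (1,2,3) contribute; the two non-zero terms are:
eps_{312} u_1 v_2 = 1 * -7.7 * -3.1 = 23.87
eps_{321} u_2 v_1 = -1 * 7 * -1.4 = 9.8
(u x v)_3 = 33.67

33.67


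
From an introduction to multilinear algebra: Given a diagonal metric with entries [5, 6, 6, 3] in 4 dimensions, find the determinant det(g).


For a diagonal metric, the determinant is the product of diagonal entries.
Diagonal entries: 5, 6, 6, 3
det(g) = 5 * 6 * 6 * 3 = 540

540


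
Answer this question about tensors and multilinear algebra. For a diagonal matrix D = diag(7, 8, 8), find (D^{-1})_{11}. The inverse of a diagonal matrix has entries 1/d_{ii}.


For a diagonal matrix, the inverse has entries (D^{-1})_{ii} = 1/d_{ii}.
The diagonal entries are: d_{11} = 7, d_{22} = 8, d_{33} = 8
We need (D^{-1})_{11} = 1/d_{11} = 1/7 = 1/7

1/7


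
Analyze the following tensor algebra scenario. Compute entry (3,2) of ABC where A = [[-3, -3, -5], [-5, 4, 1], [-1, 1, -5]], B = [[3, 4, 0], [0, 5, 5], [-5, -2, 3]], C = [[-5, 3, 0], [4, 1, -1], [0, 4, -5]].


(ABC)_{32} = sum_m (AB)_{3m} C_{m2}. First compute row 3 of AB.
(AB)_{31} = -1*3 + 1*0 + -5*-5 = 22
(AB)_{32} = -1*4 + 1*5 + -5*-2 = 11
(AB)_{33} = -1*0 + 1*5 + -5*3 = -10
Now contract with column 2 of C:
(AB)_{31} * C_{12} = 22 * 3 = 66
(AB)_{32} * C_{22} = 11 * 1 = 11
(AB)_{33} * C_{32} = -10 * 4 = -40
(ABC)_{32} = 66 + 11 + -40 = 37

37


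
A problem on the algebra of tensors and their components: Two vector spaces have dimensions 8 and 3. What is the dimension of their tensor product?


The dimension of a tensor product is the product of dimensions.
dim(V) = 8, dim(W) = 3
dim(V (x) W) = 8 * 3 = 24

24


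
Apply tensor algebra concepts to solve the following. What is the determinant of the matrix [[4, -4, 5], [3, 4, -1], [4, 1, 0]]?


Expanding along the first row, det(A) = a11*M_11 - a12*M_12 + a13*M_13, where M_1j is the (1,j) minor.
Minor M_11 = 4*0 - -1*1 = 1
Minor M_12 = 3*0 - -1*4 = 4
Minor M_13 = 3*1 - 4*4 = -13
det = 4*(1) - -4*(4) + 5*(-13)
    = 4 - -16 + -65
    = -45

-45


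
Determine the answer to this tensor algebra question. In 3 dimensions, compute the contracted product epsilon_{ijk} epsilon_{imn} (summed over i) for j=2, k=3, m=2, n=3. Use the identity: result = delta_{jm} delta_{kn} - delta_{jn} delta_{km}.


Using the identity: epsilon_{ijk} epsilon_{imn} = delta_{jm} delta_{kn} - delta_{jn} delta_{km}.
delta_{22} = 1
delta_{33} = 1
delta_{23} = 0
delta_{32} = 0
Result = 1 * 1 - 0 * 0 = 1 - 0 = 1

1


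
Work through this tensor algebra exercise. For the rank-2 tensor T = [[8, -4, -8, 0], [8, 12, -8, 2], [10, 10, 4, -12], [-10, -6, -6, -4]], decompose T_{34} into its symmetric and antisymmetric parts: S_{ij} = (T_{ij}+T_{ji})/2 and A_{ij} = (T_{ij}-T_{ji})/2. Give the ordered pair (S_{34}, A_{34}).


T_{34} = -12
T_{43} = -6
S_{34} = (-12 + -6)/2 = -18/2 = -9
A_{34} = (-12 - -6)/2 = -6/2 = -3
Check: S + A = -9 + -3 = -12 = T_{34}.

(-9, -3)


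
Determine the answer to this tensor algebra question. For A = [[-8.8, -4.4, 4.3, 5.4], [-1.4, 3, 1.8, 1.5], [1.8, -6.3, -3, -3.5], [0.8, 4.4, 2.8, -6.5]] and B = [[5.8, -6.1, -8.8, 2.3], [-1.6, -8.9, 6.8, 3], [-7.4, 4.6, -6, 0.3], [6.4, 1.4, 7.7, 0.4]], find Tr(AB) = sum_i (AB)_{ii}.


Tr(AB) = sum_i (AB)_{ii} where (AB)_{ii} = sum_k A_{ik} B_{ki}.
(AB)_{11} = -8.8*5.8 + -4.4*-1.6 + 4.3*-7.4 + 5.4*6.4 = -41.26
(AB)_{22} = -1.4*-6.1 + 3*-8.9 + 1.8*4.6 + 1.5*1.4 = -7.78
(AB)_{33} = 1.8*-8.8 + -6.3*6.8 + -3*-6 + -3.5*7.7 = -67.63
(AB)_{44} = 0.8*2.3 + 4.4*3 + 2.8*0.3 + -6.5*0.4 = 13.28
Tr(AB) = -41.26 + -7.78 + -67.63 + 13.28 = -103.39

-103.39


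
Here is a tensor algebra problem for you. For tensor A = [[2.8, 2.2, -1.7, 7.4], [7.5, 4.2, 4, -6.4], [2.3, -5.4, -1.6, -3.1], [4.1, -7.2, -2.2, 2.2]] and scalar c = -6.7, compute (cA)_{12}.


Scalar multiplication: (cA)_{ij} = c * A_{ij}.
c = -6.7
A_{12} = 2.2
(cA)_{12} = -6.7 * 2.2 = -14.74

-14.74


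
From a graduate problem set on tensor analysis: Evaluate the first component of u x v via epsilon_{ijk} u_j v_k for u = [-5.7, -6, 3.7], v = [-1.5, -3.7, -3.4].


(u x v)_1 = sum_{j,k} epsilon_{1jk} u_j v_k. Only permutations of (1,2,3) contribute; the two non-zero terms are:
eps_{123} u_2 v_3 = 1 * -6 * -3.4 = 20.4
eps_{132} u_3 v_2 = -1 * 3.7 * -3.7 = 13.69
(u x v)_1 = 34.09

34.09


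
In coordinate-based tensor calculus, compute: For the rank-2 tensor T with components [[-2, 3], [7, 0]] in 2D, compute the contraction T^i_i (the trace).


The contraction (trace) of a rank-2 tensor is the sum of its diagonal elements.
Diagonal entries: A[1,1] = -2, A[2,2] = 0
Tr(A) = -2 + 0 = -2

-2


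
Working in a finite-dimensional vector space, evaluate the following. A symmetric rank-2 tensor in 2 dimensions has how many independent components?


A symmetric rank-2 tensor in d dimensions has d(d+1)/2 independent components.
d = 2
d(d+1)/2 = 2 * 3 / 2 = 6 / 2 = 3

3


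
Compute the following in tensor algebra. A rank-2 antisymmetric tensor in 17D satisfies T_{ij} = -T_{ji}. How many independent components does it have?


An antisymmetric rank-2 tensor satisfies A_{ij} = -A_{ji}, so diagonal entries are zero.
The independent components are the upper-triangular entries: C(n, 2) = n(n-1)/2.
n = 17
C(17, 2) = 17 * 16 / 2 = 272 / 2 = 136

136


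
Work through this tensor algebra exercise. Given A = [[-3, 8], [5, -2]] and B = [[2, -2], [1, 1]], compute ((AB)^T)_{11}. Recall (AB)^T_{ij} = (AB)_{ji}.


(AB)^T_{ij} = (AB)_{ji} = sum_k A_{jk} B_{ki}.
For i=1, j=1 we need (AB)_{11}:
A_{11} * B_{11} = -3 * 2 = -6
A_{12} * B_{21} = 8 * 1 = 8
Sum = -6 + 8 = 2

2


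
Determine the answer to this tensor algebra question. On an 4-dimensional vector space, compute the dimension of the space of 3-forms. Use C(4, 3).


The dimension of the space of p-forms on an n-dimensional space is C(n, p).
n = 4, p = 3
C(4, 3) = 4! / (3! * 1!) = 4

4


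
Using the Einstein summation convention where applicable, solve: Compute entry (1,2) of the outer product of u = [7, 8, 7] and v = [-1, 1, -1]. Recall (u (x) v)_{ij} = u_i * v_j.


The outer product entry T_{ij} = u_i * v_j.
We need i=1, j=2.
u_1 = 7, v_2 = 1
T_{1,2} = 7 * 1 = 7

7


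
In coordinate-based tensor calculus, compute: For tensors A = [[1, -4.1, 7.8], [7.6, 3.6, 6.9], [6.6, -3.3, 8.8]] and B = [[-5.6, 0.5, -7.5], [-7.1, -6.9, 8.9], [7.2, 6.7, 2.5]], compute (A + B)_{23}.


Tensor addition is component-wise: (A + B)_{ij} = A_{ij} + B_{ij}.
A_{23} = 6.9
B_{23} = 8.9
(A + B)_{23} = 6.9 + 8.9 = 15.8

15.8


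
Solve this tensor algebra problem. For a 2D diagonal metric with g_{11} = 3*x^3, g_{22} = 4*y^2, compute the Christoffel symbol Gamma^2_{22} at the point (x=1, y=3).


For a diagonal metric, Gamma^k_{ij} = (1/2) g^{kk} (dg_{ik}/dx_j + dg_{jk}/dx_i - dg_{ij}/dx_k).
The metric is diagonal, so g_{ab} = 0 for a != b.
At the given point: g_{11} = 3, g_{22} = 36
g^{22} = 1/36
dg_{22}/dx_2 = dg_{22}/dx_2 = 24
dg_{22}/dx_2 = dg_{22}/dx_2 = 24
dg_{22}/dx_2 = dg_{22}/dx_2 = 24
Numerator = 24 + 24 - 24 = 24
Gamma^2_{22} = 24 / (2 * 36) = 1/3

1/3


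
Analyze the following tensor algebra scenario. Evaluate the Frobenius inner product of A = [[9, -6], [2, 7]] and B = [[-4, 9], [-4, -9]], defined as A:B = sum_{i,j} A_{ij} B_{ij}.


A:B = sum over all i,j of A_{ij} * B_{ij}.
Row 1: 9*-4=-36, -6*9=-54 => row sum = -90
Row 2: 2*-4=-8, 7*-9=-63 => row sum = -71
Total = -90 + -71 = -161

-161


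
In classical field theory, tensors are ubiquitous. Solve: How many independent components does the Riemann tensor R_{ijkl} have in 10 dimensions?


The Riemann tensor in d dimensions has d^2(d^2 - 1)/12 independent components.
d = 10, so d^2 = 100
d^2 - 1 = 99
d^2(d^2 - 1) = 100 * 99 = 9900
Divide by 12: 9900 / 12 = 825

825


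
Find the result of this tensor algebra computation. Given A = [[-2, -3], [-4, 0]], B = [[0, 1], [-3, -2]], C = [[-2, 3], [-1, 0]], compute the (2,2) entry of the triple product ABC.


(ABC)_{22} = sum_m (AB)_{2m} C_{m2}. First compute row 2 of AB.
(AB)_{21} = -4*0 + 0*-3 = 0
(AB)_{22} = -4*1 + 0*-2 = -4
Now contract with column 2 of C:
(AB)_{21} * C_{12} = 0 * 3 = 0
(AB)_{22} * C_{22} = -4 * 0 = 0
(ABC)_{22} = 0 + 0 = 0

0


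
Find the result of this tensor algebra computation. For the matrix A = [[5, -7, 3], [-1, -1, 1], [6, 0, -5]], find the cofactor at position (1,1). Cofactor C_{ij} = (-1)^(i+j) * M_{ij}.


To find cofactor C_{11}, delete row 1 and column 1.
The resulting 2x2 submatrix is: [[-1, 1], [0, -5]]
Minor M_{11} = -1*-5 - 1*0
  = 5 - 0 = 5
Sign = (-1)^(1+1) = (-1)^2 = 1
Cofactor C_{11} = 1 * 5 = 5

5


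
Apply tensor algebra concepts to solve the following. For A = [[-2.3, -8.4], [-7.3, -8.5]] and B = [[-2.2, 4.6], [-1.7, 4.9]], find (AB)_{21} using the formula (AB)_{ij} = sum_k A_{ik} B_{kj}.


(AB)_{ij} = sum_k A_{ik} B_{kj}.
For i=2, j=1:
A_{21} * B_{11} = -7.3 * -2.2 = 16.06
A_{22} * B_{21} = -8.5 * -1.7 = 14.45
Sum = 16.06 + 14.45 = 30.51

30.51


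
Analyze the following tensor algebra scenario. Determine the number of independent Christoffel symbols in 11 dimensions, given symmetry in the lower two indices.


Christoffel symbols Gamma^k_{ij} are symmetric in i,j, so there are d * d(d+1)/2 independent symbols.
d = 11
d(d+1)/2 = 11 * 12 / 2 = 66
Total = 11 * 66 = 726

726


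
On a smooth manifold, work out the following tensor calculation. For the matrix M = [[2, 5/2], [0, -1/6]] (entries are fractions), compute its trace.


The trace is the sum of diagonal entries.
Diagonal: M[1,1] = 2, M[2,2] = -1/6
Tr(M) = 2 + -1/6
Computing step by step:
After adding M[1,1]: 2
After adding M[2,2]: 11/6
Tr(M) = 11/6

11/6


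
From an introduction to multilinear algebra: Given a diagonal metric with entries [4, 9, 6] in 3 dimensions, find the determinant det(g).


For a diagonal metric, the determinant is the product of diagonal entries.
Diagonal entries: 4, 9, 6
det(g) = 4 * 9 * 6 = 216

216


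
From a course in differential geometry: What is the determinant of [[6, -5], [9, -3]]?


For a 2x2 matrix [[a, b], [c, d]], det = a*d - b*c.
a = 6, b = -5, c = 9, d = -3
a*d = 6 * -3 = -18
b*c = -5 * 9 = -45
det = -18 - -45 = 27

27


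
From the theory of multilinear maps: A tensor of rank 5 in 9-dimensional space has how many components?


The number of components of a rank-r tensor in d dimensions is d^r.
Here d = 9 and r = 5.
9^5 = 59049

59049


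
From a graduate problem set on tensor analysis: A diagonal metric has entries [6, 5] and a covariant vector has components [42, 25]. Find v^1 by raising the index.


To raise an index with a diagonal metric: v^i = v_i / g_{ii}.
For index 1: v_1 = 42, g_{11} = 6
v^1 = 42 / 6 = 7

7


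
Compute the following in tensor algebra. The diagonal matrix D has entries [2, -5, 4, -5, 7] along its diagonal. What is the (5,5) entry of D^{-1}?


For a diagonal matrix, the inverse has entries (D^{-1})_{ii} = 1/d_{ii}.
The diagonal entries are: d_{11} = 2, d_{22} = -5, d_{33} = 4, d_{44} = -5, d_{55} = 7
We need (D^{-1})_{55} = 1/d_{55} = 1/7 = 1/7

1/7


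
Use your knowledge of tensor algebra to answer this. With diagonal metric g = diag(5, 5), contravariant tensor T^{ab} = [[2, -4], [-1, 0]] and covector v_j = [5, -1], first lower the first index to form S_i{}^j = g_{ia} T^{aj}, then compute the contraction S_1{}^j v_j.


Step 1: lower the first index. For a diagonal metric, g_{ia} T^{aj} = g_{ii} T^{ij} (no sum on i).
g_{11} = 5
S_1{}^1 = 5 * T^{11} = 5 * 2 = 10
S_1{}^2 = 5 * T^{12} = 5 * -4 = -20
Step 2: contract S_1{}^j with v_j.
S_1{}^1 * v_1 = 10 * 5 = 50
S_1{}^2 * v_2 = -20 * -1 = 20
Result = 50 + 20 = 70

70


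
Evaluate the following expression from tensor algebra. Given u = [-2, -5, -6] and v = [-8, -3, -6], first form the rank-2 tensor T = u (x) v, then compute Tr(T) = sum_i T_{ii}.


The outer product gives T_{ij} = u_i v_j.
The trace (contraction) is Tr(T) = sum_i T_{ii} = sum_i u_i v_i.
Diagonal entries:
T_{11} = u_1 * v_1 = -2 * -8 = 16
T_{22} = u_2 * v_2 = -5 * -3 = 15
T_{33} = u_3 * v_3 = -6 * -6 = 36
Tr(T) = 16 + 15 + 36 = 67

67


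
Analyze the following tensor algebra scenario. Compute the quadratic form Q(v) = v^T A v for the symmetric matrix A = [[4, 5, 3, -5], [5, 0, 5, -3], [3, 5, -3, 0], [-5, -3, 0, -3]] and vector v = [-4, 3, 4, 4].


First compute Av:
(Av)_1 = 4*-4 + 5*3 + 3*4 + -5*4 = -9
(Av)_2 = 5*-4 + 0*3 + 5*4 + -3*4 = -12
(Av)_3 = 3*-4 + 5*3 + -3*4 + 0*4 = -9
(Av)_4 = -5*-4 + -3*3 + 0*4 + -3*4 = -1
Av = [-9, -12, -9, -1]
Then v^T (Av) = -4*-9 + 3*-12 + 4*-9 + 4*-1
= 36 + -36 + -36 + -4 = -40

-40


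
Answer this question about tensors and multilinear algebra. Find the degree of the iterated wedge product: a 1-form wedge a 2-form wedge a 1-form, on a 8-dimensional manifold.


The degree of a wedge product is the sum of the degrees of the individual forms.
Degrees: 1, 2, 1
Total degree = 1 + 2 + 1 = 4

4


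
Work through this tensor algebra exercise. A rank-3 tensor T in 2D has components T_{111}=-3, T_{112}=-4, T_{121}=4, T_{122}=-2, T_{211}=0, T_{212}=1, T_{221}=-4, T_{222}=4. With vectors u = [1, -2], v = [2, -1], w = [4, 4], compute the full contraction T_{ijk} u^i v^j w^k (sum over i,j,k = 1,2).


S = sum over i,j,k of T_{ijk} u_i v_j w_k. Expanding all 8 terms:
T_{111}*u_1*v_1*w_1 = -3*1*2*4 = -24  (running total: -24)
T_{112}*u_1*v_1*w_2 = -4*1*2*4 = -32  (running total: -56)
T_{121}*u_1*v_2*w_1 = 4*1*-1*4 = -16  (running total: -72)
T_{122}*u_1*v_2*w_2 = -2*1*-1*4 = 8  (running total: -64)
T_{211}*u_2*v_1*w_1 = 0*-2*2*4 = 0  (running total: -64)
T_{212}*u_2*v_1*w_2 = 1*-2*2*4 = -16  (running total: -80)
T_{221}*u_2*v_2*w_1 = -4*-2*-1*4 = -32  (running total: -112)
T_{222}*u_2*v_2*w_2 = 4*-2*-1*4 = 32  (running total: -80)
S = -80

-80


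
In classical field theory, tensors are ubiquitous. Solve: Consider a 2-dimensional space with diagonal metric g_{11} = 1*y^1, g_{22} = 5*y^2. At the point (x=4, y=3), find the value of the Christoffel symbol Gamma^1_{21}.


For a diagonal metric, Gamma^k_{ij} = (1/2) g^{kk} (dg_{ik}/dx_j + dg_{jk}/dx_i - dg_{ij}/dx_k).
The metric is diagonal, so g_{ab} = 0 for a != b.
At the given point: g_{11} = 3, g_{22} = 45
g^{11} = 1/3
dg_{21}/dx_1 = 0 (off-diagonal)
dg_{11}/dx_2 = dg_{11}/dx_2 = 1
dg_{21}/dx_1 = 0 (off-diagonal)
Numerator = 0 + 1 - 0 = 1
Gamma^1_{21} = 1 / (2 * 3) = 1/6

1/6


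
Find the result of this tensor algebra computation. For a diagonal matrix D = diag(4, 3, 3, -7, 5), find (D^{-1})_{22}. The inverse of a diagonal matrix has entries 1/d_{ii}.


For a diagonal matrix, the inverse has entries (D^{-1})_{ii} = 1/d_{ii}.
The diagonal entries are: d_{11} = 4, d_{22} = 3, d_{33} = 3, d_{44} = -7, d_{55} = 5
We need (D^{-1})_{22} = 1/d_{22} = 1/3 = 1/3

1/3


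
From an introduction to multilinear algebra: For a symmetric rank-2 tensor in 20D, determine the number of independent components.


A symmetric rank-2 tensor in d dimensions has d(d+1)/2 independent components.
d = 20
d(d+1)/2 = 20 * 21 / 2 = 420 / 2 = 210

210


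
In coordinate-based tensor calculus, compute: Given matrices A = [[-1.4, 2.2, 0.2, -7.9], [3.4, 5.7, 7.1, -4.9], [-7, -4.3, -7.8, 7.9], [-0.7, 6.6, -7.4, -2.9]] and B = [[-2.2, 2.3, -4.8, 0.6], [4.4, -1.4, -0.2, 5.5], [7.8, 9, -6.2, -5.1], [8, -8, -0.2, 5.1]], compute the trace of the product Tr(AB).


Tr(AB) = sum_i (AB)_{ii} where (AB)_{ii} = sum_k A_{ik} B_{ki}.
(AB)_{11} = -1.4*-2.2 + 2.2*4.4 + 0.2*7.8 + -7.9*8 = -48.88
(AB)_{22} = 3.4*2.3 + 5.7*-1.4 + 7.1*9 + -4.9*-8 = 102.94
(AB)_{33} = -7*-4.8 + -4.3*-0.2 + -7.8*-6.2 + 7.9*-0.2 = 81.24
(AB)_{44} = -0.7*0.6 + 6.6*5.5 + -7.4*-5.1 + -2.9*5.1 = 58.83
Tr(AB) = -48.88 + 102.94 + 81.24 + 58.83 = 194.13

194.13


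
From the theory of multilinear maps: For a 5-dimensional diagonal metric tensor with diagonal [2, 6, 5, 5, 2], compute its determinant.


For a diagonal metric, the determinant is the product of diagonal entries.
Diagonal entries: 2, 6, 5, 5, 2
det(g) = 2 * 6 * 5 * 5 * 2 = 600

600


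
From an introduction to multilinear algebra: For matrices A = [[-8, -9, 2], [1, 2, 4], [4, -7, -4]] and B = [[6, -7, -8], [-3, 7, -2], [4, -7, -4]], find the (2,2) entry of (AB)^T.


(AB)^T_{ij} = (AB)_{ji} = sum_k A_{jk} B_{ki}.
For i=2, j=2 we need (AB)_{22}:
A_{21} * B_{12} = 1 * -7 = -7
A_{22} * B_{22} = 2 * 7 = 14
A_{23} * B_{32} = 4 * -7 = -28
Sum = -7 + 14 + -28 = -21

-21


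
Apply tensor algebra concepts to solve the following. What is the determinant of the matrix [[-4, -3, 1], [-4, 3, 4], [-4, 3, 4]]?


Expanding along the first row, det(A) = a11*M_11 - a12*M_12 + a13*M_13, where M_1j is the (1,j) minor.
Minor M_11 = 3*4 - 4*3 = 0
Minor M_12 = -4*4 - 4*-4 = 0
Minor M_13 = -4*3 - 3*-4 = 0
det = -4*(0) - -3*(0) + 1*(0)
    = 0 - 0 + 0
    = 0

0


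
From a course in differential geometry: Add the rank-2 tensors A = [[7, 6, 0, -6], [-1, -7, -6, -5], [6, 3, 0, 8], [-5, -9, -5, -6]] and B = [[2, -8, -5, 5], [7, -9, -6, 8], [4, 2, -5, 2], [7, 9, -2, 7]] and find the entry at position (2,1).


Tensor addition is component-wise: (A + B)_{ij} = A_{ij} + B_{ij}.
A_{21} = -1
B_{21} = 7
(A + B)_{21} = -1 + 7 = 6

6


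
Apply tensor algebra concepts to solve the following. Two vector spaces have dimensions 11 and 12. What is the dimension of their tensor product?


The dimension of a tensor product is the product of dimensions.
dim(V) = 11, dim(W) = 12
dim(V (x) W) = 11 * 12 = 132

132


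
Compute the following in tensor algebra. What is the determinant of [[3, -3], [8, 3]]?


For a 2x2 matrix [[a, b], [c, d]], det = a*d - b*c.
a = 3, b = -3, c = 8, d = 3
a*d = 3 * 3 = 9
b*c = -3 * 8 = -24
det = 9 - -24 = 33

33


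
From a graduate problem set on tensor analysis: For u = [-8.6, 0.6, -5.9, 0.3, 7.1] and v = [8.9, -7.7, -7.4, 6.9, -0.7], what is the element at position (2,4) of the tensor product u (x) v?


The outer product entry T_{ij} = u_i * v_j.
We need i=2, j=4.
u_2 = 0.6, v_4 = 6.9
T_{2,4} = 0.6 * 6.9 = 4.14

4.14


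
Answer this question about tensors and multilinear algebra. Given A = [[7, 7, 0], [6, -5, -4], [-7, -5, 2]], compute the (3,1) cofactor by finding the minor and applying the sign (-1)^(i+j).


To find cofactor C_{31}, delete row 3 and column 1.
The resulting 2x2 submatrix is: [[7, 0], [-5, -4]]
Minor M_{31} = 7*-4 - 0*-5
  = -28 - 0 = -28
Sign = (-1)^(3+1) = (-1)^4 = 1
Cofactor C_{31} = 1 * -28 = -28

-28


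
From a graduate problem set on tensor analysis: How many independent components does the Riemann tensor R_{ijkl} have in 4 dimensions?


The Riemann tensor in d dimensions has d^2(d^2 - 1)/12 independent components.
d = 4, so d^2 = 16
d^2 - 1 = 15
d^2(d^2 - 1) = 16 * 15 = 240
Divide by 12: 240 / 12 = 20

20


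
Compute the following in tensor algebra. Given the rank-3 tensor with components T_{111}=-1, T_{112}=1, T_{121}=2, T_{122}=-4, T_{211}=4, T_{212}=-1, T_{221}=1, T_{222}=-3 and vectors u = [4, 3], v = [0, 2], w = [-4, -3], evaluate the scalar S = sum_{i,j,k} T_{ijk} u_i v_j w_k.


S = sum over i,j,k of T_{ijk} u_i v_j w_k. Expanding all 8 terms:
T_{111}*u_1*v_1*w_1 = -1*4*0*-4 = 0  (running total: 0)
T_{112}*u_1*v_1*w_2 = 1*4*0*-3 = 0  (running total: 0)
T_{121}*u_1*v_2*w_1 = 2*4*2*-4 = -64  (running total: -64)
T_{122}*u_1*v_2*w_2 = -4*4*2*-3 = 96  (running total: 32)
T_{211}*u_2*v_1*w_1 = 4*3*0*-4 = 0  (running total: 32)
T_{212}*u_2*v_1*w_2 = -1*3*0*-3 = 0  (running total: 32)
T_{221}*u_2*v_2*w_1 = 1*3*2*-4 = -24  (running total: 8)
T_{222}*u_2*v_2*w_2 = -3*3*2*-3 = 54  (running total: 62)
S = 62

62


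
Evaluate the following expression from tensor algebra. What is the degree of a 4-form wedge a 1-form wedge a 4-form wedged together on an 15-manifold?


The degree of a wedge product is the sum of the degrees of the individual forms.
Degrees: 4, 1, 4
Total degree = 4 + 1 + 4 = 9

9


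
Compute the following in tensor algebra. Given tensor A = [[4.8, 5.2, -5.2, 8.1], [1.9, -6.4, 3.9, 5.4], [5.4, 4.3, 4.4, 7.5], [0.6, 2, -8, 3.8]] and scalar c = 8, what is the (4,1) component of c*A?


Scalar multiplication: (cA)_{ij} = c * A_{ij}.
c = 8
A_{41} = 0.6
(cA)_{41} = 8 * 0.6 = 4.8

4.8


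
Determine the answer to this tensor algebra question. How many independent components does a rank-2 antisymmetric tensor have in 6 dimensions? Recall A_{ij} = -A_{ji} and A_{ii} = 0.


An antisymmetric rank-2 tensor satisfies A_{ij} = -A_{ji}, so diagonal entries are zero.
The independent components are the upper-triangular entries: C(n, 2) = n(n-1)/2.
n = 6
C(6, 2) = 6 * 5 / 2 = 30 / 2 = 15

15


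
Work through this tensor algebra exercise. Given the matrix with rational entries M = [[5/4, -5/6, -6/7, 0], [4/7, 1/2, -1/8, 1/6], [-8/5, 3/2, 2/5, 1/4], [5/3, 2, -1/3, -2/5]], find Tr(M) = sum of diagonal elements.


The trace is the sum of diagonal entries.
Diagonal: M[1,1] = 5/4, M[2,2] = 1/2, M[3,3] = 2/5, M[4,4] = -2/5
Tr(M) = 5/4 + 1/2 + 2/5 + -2/5
Computing step by step:
After adding M[1,1]: 5/4
After adding M[2,2]: 7/4
After adding M[3,3]: 43/20
After adding M[4,4]: 7/4
Tr(M) = 7/4

7/4


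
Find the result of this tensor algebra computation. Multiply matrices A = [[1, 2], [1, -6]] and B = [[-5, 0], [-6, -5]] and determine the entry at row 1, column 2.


(AB)_{ij} = sum_k A_{ik} B_{kj}.
For i=1, j=2:
A_{11} * B_{12} = 1 * 0 = 0
A_{12} * B_{22} = 2 * -5 = -10
Sum = 0 + -10 = -10

-10


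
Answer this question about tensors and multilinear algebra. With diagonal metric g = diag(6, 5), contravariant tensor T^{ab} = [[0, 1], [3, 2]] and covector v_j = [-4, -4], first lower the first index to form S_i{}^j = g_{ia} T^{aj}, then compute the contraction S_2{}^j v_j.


Step 1: lower the first index. For a diagonal metric, g_{ia} T^{aj} = g_{ii} T^{ij} (no sum on i).
g_{22} = 5
S_2{}^1 = 5 * T^{21} = 5 * 3 = 15
S_2{}^2 = 5 * T^{22} = 5 * 2 = 10
Step 2: contract S_2{}^j with v_j.
S_2{}^1 * v_1 = 15 * -4 = -60
S_2{}^2 * v_2 = 10 * -4 = -40
Result = -60 + -40 = -100

-100


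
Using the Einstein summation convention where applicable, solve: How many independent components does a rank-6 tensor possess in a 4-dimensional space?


The number of components of a rank-r tensor in d dimensions is d^r.
Here d = 4 and r = 6.
4^6 = 4096

4096


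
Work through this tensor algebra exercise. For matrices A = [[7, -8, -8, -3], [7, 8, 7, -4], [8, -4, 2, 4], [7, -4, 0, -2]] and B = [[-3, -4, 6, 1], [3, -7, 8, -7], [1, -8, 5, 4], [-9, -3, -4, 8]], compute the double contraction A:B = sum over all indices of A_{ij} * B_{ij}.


A:B = sum over all i,j of A_{ij} * B_{ij}.
Row 1: 7*-3=-21, -8*-4=32, -8*6=-48, -3*1=-3 => row sum = -40
Row 2: 7*3=21, 8*-7=-56, 7*8=56, -4*-7=28 => row sum = 49
Row 3: 8*1=8, -4*-8=32, 2*5=10, 4*4=16 => row sum = 66
Row 4: 7*-9=-63, -4*-3=12, 0*-4=0, -2*8=-16 => row sum = -67
Total = -40 + 49 + 66 + -67 = 8

8


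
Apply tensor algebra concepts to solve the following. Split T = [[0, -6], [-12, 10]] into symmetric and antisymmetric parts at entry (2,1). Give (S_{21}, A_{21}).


T_{21} = -12
T_{12} = -6
S_{21} = (-12 + -6)/2 = -18/2 = -9
A_{21} = (-12 - -6)/2 = -6/2 = -3
Check: S + A = -9 + -3 = -12 = T_{21}.

(-9, -3)


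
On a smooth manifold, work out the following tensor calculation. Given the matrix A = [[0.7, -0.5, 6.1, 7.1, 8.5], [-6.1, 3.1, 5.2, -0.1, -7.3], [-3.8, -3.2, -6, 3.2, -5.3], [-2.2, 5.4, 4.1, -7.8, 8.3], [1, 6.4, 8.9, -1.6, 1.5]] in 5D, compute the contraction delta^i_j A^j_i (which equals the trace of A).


The contraction (trace) of a rank-2 tensor is the sum of its diagonal elements.
Diagonal entries: A[1,1] = 0.7, A[2,2] = 3.1, A[3,3] = -6, A[4,4] = -7.8, A[5,5] = 1.5
Tr(A) = 0.7 + 3.1 + -6 + -7.8 + 1.5 = -8.5

-8.5


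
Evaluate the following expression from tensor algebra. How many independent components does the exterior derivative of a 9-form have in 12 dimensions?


The exterior derivative of a p-form is a (p+1)-form.
Its number of independent components is C(n, p+1).
n = 12, p+1 = 10
C(12, 10) = 66

66


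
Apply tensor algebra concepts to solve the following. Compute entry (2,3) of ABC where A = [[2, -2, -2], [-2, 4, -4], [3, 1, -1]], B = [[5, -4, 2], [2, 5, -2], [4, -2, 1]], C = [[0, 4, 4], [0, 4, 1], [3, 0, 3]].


(ABC)_{23} = sum_m (AB)_{2m} C_{m3}. First compute row 2 of AB.
(AB)_{21} = -2*5 + 4*2 + -4*4 = -18
(AB)_{22} = -2*-4 + 4*5 + -4*-2 = 36
(AB)_{23} = -2*2 + 4*-2 + -4*1 = -16
Now contract with column 3 of C:
(AB)_{21} * C_{13} = -18 * 4 = -72
(AB)_{22} * C_{23} = 36 * 1 = 36
(AB)_{23} * C_{33} = -16 * 3 = -48
(ABC)_{23} = -72 + 36 + -48 = -84

-84


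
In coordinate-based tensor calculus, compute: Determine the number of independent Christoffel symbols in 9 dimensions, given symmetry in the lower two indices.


Christoffel symbols Gamma^k_{ij} are symmetric in i,j, so there are d * d(d+1)/2 independent symbols.
d = 9
d(d+1)/2 = 9 * 10 / 2 = 45
Total = 9 * 45 = 405

405


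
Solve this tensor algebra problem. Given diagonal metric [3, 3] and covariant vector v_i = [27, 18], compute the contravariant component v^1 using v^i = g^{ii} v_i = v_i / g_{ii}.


To raise an index with a diagonal metric: v^i = v_i / g_{ii}.
For index 1: v_1 = 27, g_{11} = 3
v^1 = 27 / 3 = 9

9


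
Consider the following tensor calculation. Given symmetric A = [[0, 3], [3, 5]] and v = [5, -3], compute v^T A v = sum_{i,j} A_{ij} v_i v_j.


First compute Av:
(Av)_1 = 0*5 + 3*-3 = -9
(Av)_2 = 3*5 + 5*-3 = 0
Av = [-9, 0]
Then v^T (Av) = 5*-9 + -3*0
= -45 + 0 = -45

-45


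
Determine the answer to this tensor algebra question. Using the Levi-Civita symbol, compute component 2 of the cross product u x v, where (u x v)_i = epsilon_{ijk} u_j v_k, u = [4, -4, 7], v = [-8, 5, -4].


(u x v)_2 = sum_{j,k} epsilon_{2jk} u_j v_k. Only permutations of (1,2,3) contribute; the two non-zero terms are:
eps_{213} u_1 v_3 = -1 * 4 * -4 = 16
eps_{231} u_3 v_1 = 1 * 7 * -8 = -56
(u x v)_2 = -40

-40


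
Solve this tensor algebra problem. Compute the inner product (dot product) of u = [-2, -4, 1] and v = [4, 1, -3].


The inner product u . v = sum of u_i * v_i.
Term-by-term: -2 * 4, -4 * 1, 1 * -3
Products: -8, -4, -3
Sum = -8 + -4 + -3 = -15

-15


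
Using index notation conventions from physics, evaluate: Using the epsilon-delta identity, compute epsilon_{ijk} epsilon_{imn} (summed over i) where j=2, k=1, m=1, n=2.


Using the identity: epsilon_{ijk} epsilon_{imn} = delta_{jm} delta_{kn} - delta_{jn} delta_{km}.
delta_{21} = 0
delta_{12} = 0
delta_{22} = 1
delta_{11} = 1
Result = 0 * 0 - 1 * 1 = 0 - 1 = -1

-1


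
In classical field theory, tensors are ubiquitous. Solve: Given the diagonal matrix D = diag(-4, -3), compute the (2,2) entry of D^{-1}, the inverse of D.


For a diagonal matrix, the inverse has entries (D^{-1})_{ii} = 1/d_{ii}.
The diagonal entries are: d_{11} = -4, d_{22} = -3
We need (D^{-1})_{22} = 1/d_{22} = 1/-3 = -1/3

-1/3


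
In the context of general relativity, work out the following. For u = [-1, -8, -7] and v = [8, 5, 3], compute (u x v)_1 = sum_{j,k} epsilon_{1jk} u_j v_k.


(u x v)_1 = sum_{j,k} epsilon_{1jk} u_j v_k. Only permutations of (1,2,3) contribute; the two non-zero terms are:
eps_{123} u_2 v_3 = 1 * -8 * 3 = -24
eps_{132} u_3 v_2 = -1 * -7 * 5 = 35
(u x v)_1 = 11

11


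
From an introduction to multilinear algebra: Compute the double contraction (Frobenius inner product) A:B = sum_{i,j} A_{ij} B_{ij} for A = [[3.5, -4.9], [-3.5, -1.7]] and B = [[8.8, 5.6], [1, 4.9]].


A:B = sum over all i,j of A_{ij} * B_{ij}.
Row 1: 3.5*8.8=30.8, -4.9*5.6=-27.44 => row sum = 3.36
Row 2: -3.5*1=-3.5, -1.7*4.9=-8.33 => row sum = -11.83
Total = 3.36 + -11.83 = -8.47

-8.47


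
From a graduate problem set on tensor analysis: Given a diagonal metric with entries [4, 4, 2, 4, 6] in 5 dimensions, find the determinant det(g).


For a diagonal metric, the determinant is the product of diagonal entries.
Diagonal entries: 4, 4, 2, 4, 6
det(g) = 4 * 4 * 2 * 4 * 6 = 768

768


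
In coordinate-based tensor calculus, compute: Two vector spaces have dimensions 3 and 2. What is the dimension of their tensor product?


The dimension of a tensor product is the product of dimensions.
dim(V) = 3, dim(W) = 2
dim(V (x) W) = 3 * 2 = 6

6


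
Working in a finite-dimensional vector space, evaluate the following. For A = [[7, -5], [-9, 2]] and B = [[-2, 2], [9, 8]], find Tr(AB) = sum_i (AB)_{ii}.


Tr(AB) = sum_i (AB)_{ii} where (AB)_{ii} = sum_k A_{ik} B_{ki}.
(AB)_{11} = 7*-2 + -5*9 = -59
(AB)_{22} = -9*2 + 2*8 = -2
Tr(AB) = -59 + -2 = -61

-61
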